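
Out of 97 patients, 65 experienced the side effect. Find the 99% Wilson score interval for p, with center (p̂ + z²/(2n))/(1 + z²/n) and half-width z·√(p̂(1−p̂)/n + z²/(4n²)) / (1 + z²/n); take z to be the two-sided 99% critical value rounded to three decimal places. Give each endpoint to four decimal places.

(0.5397, 0.7787)

Here p̂ = 65/97 = 0.67010 and z = 2.576 (z² = 6.635776).
1 + z²/n = 1.068410.
Center = (0.67010 + 0.034205)/1.068410 = 0.65921.
Radicand: p̂(1−p̂)/n + z²/(4n²) = 0.002279020 + 0.000176315 = 0.002455335.
Half-width = z·√(radicand)/denom = 2.576·0.049551/1.068410 = 0.11947.
CI: 0.65921 ± 0.11947 = (0.5397, 0.7787).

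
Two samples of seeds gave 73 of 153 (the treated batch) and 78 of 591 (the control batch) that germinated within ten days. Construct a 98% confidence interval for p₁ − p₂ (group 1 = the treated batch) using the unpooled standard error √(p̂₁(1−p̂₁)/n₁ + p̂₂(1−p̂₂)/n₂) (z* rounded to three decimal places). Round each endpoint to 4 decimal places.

p̂₁ = 73/153 = 0.47712, p̂₂ = 78/591 = 0.13198; p̂₁ − p̂₂ = 0.34514.
Unpooled SE = √(p̂₁(1−p̂₁)/n₁ + p̂₂(1−p̂₂)/n₂) = √(0.001630567 + 0.000193843) = 0.042713.
z* = 2.326 at the 98% level. Margin = 2.326·0.042713 = 0.09935.
CI: 0.34514 ± 0.09935 = (0.2458, 0.4445).

(0.2458, 0.4445)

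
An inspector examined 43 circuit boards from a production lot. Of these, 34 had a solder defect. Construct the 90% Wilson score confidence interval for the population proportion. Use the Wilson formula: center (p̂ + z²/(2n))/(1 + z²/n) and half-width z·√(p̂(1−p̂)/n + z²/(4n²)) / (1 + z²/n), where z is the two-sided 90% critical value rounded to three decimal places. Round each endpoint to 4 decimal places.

(0.6730, 0.8740)

Here p̂ = 34/43 = 0.79070 and z = 1.645 (z² = 2.706025).
Denominator 1 + z²/n = 1 + 2.706025/43 = 1.062931.
Center = (0.79070 + 0.031465)/1.062931 = 0.77349.
Radicand: p̂(1−p̂)/n + z²/(4n²) = 0.003848718 + 0.000365877 = 0.004214595.
Half-width = z·√(radicand)/denom = 1.645·0.064920/1.062931 = 0.10047.
So the interval runs from 0.6730 to 0.8740.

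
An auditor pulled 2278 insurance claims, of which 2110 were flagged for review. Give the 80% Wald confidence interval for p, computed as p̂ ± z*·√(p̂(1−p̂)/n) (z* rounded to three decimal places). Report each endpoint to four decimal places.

(0.9192, 0.9333)

Sample proportion p̂ = 2110/2278 = 0.92625.
SE = √(p̂(1−p̂)/n) = √(0.068310/2278) = 0.005476.
For 80% confidence, z* = 1.282.
Margin = 1.282·0.005476 = 0.00702.
So the interval runs from 0.9192 to 0.9333.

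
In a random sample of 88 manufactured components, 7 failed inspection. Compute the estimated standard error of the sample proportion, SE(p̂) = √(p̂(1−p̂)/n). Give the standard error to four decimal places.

SE = 0.0288

p̂ = 7/88 = 0.07955.
p̂(1−p̂) = 0.073222.
Dividing by n and taking the root: √0.000832068 = 0.0288.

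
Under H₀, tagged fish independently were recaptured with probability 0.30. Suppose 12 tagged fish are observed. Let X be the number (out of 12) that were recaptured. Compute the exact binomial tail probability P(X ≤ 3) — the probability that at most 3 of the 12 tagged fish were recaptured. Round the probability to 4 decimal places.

P = 0.4925

X is binomial with n = 12 and p = 0.30.
P(X ≤ 3) = C(12,0)·0.30^0·0.70^12 + C(12,1)·0.30^1·0.70^11 + C(12,2)·0.30^2·0.70^10 + C(12,3)·0.30^3·0.70^9.
= 0.013841 + 0.071184 + 0.167790 + 0.239700 = 0.4925.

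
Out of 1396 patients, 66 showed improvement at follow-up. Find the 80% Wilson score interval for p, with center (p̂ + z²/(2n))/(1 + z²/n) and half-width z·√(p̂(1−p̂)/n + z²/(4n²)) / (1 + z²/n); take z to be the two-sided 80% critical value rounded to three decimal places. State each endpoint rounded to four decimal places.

p̂ = 66/1396 = 0.04728; z = 1.282, so z² = 1.643524.
1 + z²/n = 1.001177.
Center = (0.04728 + 0.000589)/1.001177 = 0.04781.
Radicand: p̂(1−p̂)/n + z²/(4n²) = 0.000032266 + 0.000000211 = 0.000032477.
Half-width = 1.282·√0.000032477/1.001177 = 0.00730.
So the interval runs from 0.0405 to 0.0551.

(0.0405, 0.0551)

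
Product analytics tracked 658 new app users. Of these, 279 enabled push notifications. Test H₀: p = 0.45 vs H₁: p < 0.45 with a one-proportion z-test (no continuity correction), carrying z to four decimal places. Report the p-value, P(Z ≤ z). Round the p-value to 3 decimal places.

p̂ = 279/658 = 0.42401.
SE₀ = √(0.45·0.55/658) = 0.019394.
z = (p̂ − p₀)/SE = (279/658 − 0.45)/0.019394 ≈ -1.3400.
p-value = P(Z ≤ z) with z = -1.3400 → 0.090.

p-value = 0.090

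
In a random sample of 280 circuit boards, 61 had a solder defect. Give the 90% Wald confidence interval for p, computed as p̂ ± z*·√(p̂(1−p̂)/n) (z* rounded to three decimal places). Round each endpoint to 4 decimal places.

(0.1773, 0.2584)

With x = 61 successes in n = 280, p̂ = 0.21786.
Standard error of p̂: √(0.170395/280) = √0.000608555 = 0.024669.
For 90% confidence, z* = 1.645.
Margin of error: 1.645 × 0.024669 = 0.04058.
Interval: 0.21786 ± 0.04058 → (0.1773, 0.2584).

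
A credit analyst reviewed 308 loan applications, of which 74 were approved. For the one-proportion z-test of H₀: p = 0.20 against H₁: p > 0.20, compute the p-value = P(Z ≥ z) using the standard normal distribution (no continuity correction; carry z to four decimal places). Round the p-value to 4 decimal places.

p̂ = 74/308 = 0.24026.
Under H₀, SE = √(p₀(1−p₀)/n) = √(0.20·0.80/308) = √0.000519481 = 0.022792.
z = (p̂ − p₀)/SE = (74/308 − 0.20)/0.022792 ≈ 1.7664.
From the standard normal, P(Z ≥ z) = 0.0387.

p-value = 0.0387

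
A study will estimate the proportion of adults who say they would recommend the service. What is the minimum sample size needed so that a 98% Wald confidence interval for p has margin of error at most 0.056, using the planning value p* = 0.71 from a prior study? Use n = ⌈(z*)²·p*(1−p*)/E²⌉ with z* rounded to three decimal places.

n = 356

For 98% confidence, z* = 2.326.
p*(1−p*) = 0.71·0.29 = 0.2059.
Required n before rounding: 5.410276 × 0.2059 / 0.056² = 355.222.
⌈355.222⌉ = 356.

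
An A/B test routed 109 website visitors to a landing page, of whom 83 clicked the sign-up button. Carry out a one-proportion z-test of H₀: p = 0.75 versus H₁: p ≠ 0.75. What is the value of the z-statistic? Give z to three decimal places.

Sample proportion p̂ = 83/109 = 0.76147.
Under H₀, SE = √(p₀(1−p₀)/n) = √(0.75·0.25/109) = √0.001720183 = 0.041475.
z = (p̂ − p₀)/SE = (0.76147 − 0.75)/0.041475 = 0.277.

z = 0.277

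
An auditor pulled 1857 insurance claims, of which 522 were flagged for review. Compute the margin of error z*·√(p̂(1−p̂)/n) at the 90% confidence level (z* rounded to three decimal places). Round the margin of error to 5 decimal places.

With x = 522 successes in n = 1857, p̂ = 0.28110.
SE = √(p̂(1−p̂)/n) = √(0.202082/1857) = 0.010432.
The 90% critical value is z* = 1.645.
ME = 1.645·0.010432 = 0.01716.

ME = 0.01716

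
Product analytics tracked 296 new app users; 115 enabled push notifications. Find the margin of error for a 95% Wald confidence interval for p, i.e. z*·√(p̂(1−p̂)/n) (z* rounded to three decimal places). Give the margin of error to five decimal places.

With x = 115 successes in n = 296, p̂ = 0.38851.
SE(p̂) = √(0.38851·0.61149/296) = 0.028330.
z* = 1.960 at the 95% level.
ME = 1.960·0.028330 = 0.05553.

ME = 0.05553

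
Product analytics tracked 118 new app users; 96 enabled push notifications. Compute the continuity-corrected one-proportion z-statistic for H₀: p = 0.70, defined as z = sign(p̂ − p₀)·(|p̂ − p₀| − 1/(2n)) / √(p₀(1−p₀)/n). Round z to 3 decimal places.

Sample proportion p̂ = 96/118 = 0.81356. p̂ − p₀ = 0.113559.
Continuity correction 1/(2n) = 1/236 = 0.004237.
Corrected numerator: |0.113559| − 0.004237 = 0.109322.
SE₀ = √(0.70·0.30/118) = 0.042186.
z = +0.109322/0.042186 = 2.591.

z = 2.591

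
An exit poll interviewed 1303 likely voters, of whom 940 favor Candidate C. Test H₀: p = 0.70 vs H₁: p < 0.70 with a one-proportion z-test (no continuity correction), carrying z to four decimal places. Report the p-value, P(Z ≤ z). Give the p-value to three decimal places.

p̂ = 940/1303 = 0.72141.
SE₀ = √(0.70·0.30/1303) = 0.012695.
Test statistic (full precision, shown to 4 dp): z = (940/1303 − 0.70)/SE₀ ≈ 1.6866.
p-value = P(Z ≤ z) with z = 1.6866 → 0.954.

p-value = 0.954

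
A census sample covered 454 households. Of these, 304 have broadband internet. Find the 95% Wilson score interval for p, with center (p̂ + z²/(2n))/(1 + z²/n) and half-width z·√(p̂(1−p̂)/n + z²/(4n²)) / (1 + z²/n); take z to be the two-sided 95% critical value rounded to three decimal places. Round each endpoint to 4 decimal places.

Here p̂ = 304/454 = 0.66960 and z = 1.960 (z² = 3.841600).
1 + z²/n = 1.008462.
Center = (0.66960 + 0.004231)/1.008462 = 0.66818.
Radicand: p̂(1−p̂)/n + z²/(4n²) = 0.000487301 + 0.000004660 = 0.000491961.
Half-width = 1.960·√0.000491961/1.008462 = 0.04311.
So the interval runs from 0.6251 to 0.7113.

(0.6251, 0.7113)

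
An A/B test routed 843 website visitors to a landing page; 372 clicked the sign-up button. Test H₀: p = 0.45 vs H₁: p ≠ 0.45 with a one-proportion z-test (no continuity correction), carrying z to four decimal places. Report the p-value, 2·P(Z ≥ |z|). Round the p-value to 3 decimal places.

p-value = 0.611

Sample proportion p̂ = 372/843 = 0.44128.
Under H₀, SE = √(p₀(1−p₀)/n) = √(0.45·0.55/843) = √0.000293594 = 0.017135.
z = (p̂ − p₀)/SE = (372/843 − 0.45)/0.017135 ≈ -0.5088.
From the standard normal, 2·P(Z ≥ |z|) = 0.611.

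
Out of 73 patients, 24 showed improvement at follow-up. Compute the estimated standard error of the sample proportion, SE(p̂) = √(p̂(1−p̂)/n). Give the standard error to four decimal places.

With x = 24 successes in n = 73, p̂ = 0.32877.
p̂(1−p̂) = 0.220680.
SE = √(0.220680/73) = 0.0550.

SE = 0.0550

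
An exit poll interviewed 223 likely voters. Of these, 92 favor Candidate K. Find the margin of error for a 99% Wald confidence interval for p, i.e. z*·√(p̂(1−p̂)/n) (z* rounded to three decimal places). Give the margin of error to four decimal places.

The sample proportion is 92/223 = 0.41256.
Standard error of p̂: √(0.242354/223) = √0.001086787 = 0.032966.
For 99% confidence, z* = 2.576.
So ME = 0.0849.

ME = 0.0849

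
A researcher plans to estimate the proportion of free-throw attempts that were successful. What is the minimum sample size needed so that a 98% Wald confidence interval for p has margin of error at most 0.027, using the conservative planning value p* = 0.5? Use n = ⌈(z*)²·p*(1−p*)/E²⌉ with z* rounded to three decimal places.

The 98% critical value is z* = 2.326.
p*(1−p*) = 0.2500.
Required n before rounding: 5.410276 × 0.2500 / 0.027² = 1855.376.
⌈1855.376⌉ = 1856.

n = 1856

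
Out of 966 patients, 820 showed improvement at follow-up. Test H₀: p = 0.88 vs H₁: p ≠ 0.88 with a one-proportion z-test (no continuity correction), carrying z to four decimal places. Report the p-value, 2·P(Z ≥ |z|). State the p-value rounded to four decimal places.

p-value = 0.0029

The sample proportion is 820/966 = 0.84886.
Null standard error: √(0.88·0.12/966) = √0.000109317 = 0.010455.
z = (p̂ − p₀)/SE = (820/966 − 0.88)/0.010455 ≈ -2.9782.
p-value = 2·P(Z ≥ |z|) with z = -2.9782 → 0.0029.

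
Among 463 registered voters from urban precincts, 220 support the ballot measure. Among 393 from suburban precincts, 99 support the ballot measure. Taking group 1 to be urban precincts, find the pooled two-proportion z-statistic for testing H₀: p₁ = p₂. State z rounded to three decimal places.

p̂₁ = 220/463 = 0.47516, p̂₂ = 99/393 = 0.25191.
Pooling: p̂ = 319/856 = 0.37266.
Pooled SE = √[0.2337854·0.00470436] ≈ 0.033163.
z = (p̂₁ − p̂₂)/SE = (0.47516 − 0.25191)/0.033163 = 0.22325/0.033163 = 6.732.

z = 6.732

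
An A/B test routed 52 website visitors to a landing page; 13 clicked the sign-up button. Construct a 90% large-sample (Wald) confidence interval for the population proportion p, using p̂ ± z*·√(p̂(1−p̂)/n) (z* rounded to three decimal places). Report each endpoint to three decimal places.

Sample proportion p̂ = 13/52 = 0.25000.
Standard error of p̂: √(0.187500/52) = √0.003605769 = 0.060048.
For 90% confidence, z* = 1.645.
Margin of error: 1.645 × 0.060048 = 0.09878.
CI: 0.25000 ± 0.09878 = (0.151, 0.349).

(0.151, 0.349)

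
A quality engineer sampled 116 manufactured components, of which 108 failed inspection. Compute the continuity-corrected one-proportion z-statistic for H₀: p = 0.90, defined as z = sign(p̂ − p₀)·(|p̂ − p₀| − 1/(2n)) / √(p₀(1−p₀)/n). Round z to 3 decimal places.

z = 0.959

p̂ = 108/116 = 0.93103. p̂ − p₀ = 0.031034.
Continuity correction 1/(2n) = 1/232 = 0.004310.
Corrected numerator: |0.031034| − 0.004310 = 0.026724.
SE₀ = √(0.90·0.10/116) = 0.027854.
z = (+)0.026724/0.027854 = 0.959.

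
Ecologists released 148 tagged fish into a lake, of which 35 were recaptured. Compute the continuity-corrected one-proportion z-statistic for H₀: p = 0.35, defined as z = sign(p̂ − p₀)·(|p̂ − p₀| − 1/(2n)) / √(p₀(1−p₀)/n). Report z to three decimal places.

z = -2.809

The sample proportion is 35/148 = 0.23649. p̂ − p₀ = -0.113514.
Continuity correction 1/(2n) = 1/296 = 0.003378.
Corrected numerator: |-0.113514| − 0.003378 = 0.110136.
Under H₀, SE = √(p₀(1−p₀)/n) = √(0.35·0.65/148) = √0.001537162 = 0.039207.
z = (−)0.110136/0.039207 = -2.809.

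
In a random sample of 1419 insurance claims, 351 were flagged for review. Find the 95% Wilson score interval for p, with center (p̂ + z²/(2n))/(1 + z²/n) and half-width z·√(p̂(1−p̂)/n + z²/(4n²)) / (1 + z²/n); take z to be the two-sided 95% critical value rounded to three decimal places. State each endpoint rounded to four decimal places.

p̂ = 351/1419 = 0.24736; z = 1.960, so z² = 3.841600.
1 + z²/n = 1.002707.
Adjusted center: (0.24736 + z²/(2n))/1.002707 = 0.24804.
Radicand: p̂(1−p̂)/n + z²/(4n²) = 0.000131199 + 0.000000477 = 0.000131676.
Half-width = z·√(radicand)/denom = 1.960·0.011475/1.002707 = 0.02243.
So the interval runs from 0.2256 to 0.2705.

(0.2256, 0.2705)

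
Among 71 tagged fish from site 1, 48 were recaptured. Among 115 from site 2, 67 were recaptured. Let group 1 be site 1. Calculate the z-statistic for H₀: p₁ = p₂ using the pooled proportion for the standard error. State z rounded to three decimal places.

Sample proportions: p̂₁ = 48/71 = 0.67606 and p̂₂ = 67/115 = 0.58261.
Pooled p̂ = (48+67)/(71+115) = 115/186 = 0.61828.
Pooled SE = √[0.2360099·0.02278016] ≈ 0.073324.
z = (p̂₁ − p̂₂)/SE = (0.67606 − 0.58261)/0.073324 = 0.09345/0.073324 = 1.274.

z = 1.274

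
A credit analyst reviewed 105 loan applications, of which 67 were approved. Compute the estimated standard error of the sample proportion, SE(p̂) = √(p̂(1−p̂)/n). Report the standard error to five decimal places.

SE = 0.04690

With x = 67 successes in n = 105, p̂ = 0.63810.
p̂(1−p̂) = 0.230928.
SE = √(0.230928/105) = 0.04690.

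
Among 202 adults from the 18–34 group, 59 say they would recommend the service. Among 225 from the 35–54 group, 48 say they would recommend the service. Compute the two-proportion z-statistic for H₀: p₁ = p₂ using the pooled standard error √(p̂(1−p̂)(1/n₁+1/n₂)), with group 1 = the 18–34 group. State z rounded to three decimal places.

p̂₁ = 59/202 = 0.29208, p̂₂ = 48/225 = 0.21333.
Pooling: p̂ = 107/427 = 0.25059.
SE = √[p̂(1−p̂)(1/n₁+1/n₂)] = √[0.25059·0.74941·(1/202+1/225)] ≈ 0.042004.
z = 0.07875/0.042004 = 1.875.

z = 1.875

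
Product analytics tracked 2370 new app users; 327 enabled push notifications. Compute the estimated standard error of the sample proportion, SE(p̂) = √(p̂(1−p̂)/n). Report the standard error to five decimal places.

The sample proportion is 327/2370 = 0.13797.
p̂(1−p̂) = 0.118934.
SE = √(0.118934/2370) = √0.000050183 = 0.00708.

SE = 0.00708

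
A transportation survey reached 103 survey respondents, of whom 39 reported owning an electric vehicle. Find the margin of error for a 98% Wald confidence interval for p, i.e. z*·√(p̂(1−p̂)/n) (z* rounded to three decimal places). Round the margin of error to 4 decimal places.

p̂ = 39/103 = 0.37864.
SE = √(p̂(1−p̂)/n) = √(0.235272/103) = 0.047793.
The 98% critical value is z* = 2.326.
ME = 2.326·0.047793 = 0.1112.

ME = 0.1112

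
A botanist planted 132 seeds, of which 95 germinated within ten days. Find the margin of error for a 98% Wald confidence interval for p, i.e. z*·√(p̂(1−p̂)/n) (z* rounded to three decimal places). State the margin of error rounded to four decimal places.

ME = 0.0909

Sample proportion p̂ = 95/132 = 0.71970.
SE = √(p̂(1−p̂)/n) = √(0.201733/132) = 0.039093.
The 98% critical value is z* = 2.326.
So ME = 0.0909.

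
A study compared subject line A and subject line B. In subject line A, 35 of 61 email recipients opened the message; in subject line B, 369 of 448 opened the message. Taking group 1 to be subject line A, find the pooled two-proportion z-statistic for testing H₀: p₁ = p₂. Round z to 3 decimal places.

Sample proportions: p̂₁ = 35/61 = 0.57377 and p̂₂ = 369/448 = 0.82366.
Pooled p̂ = (35+369)/(61+448) = 404/509 = 0.79371.
SE = √[p̂(1−p̂)(1/n₁+1/n₂)] = √[0.79371·0.20629·(1/61+1/448)] ≈ 0.055223.
z = (p̂₁ − p̂₂)/SE = (0.57377 − 0.82366)/0.055223 = -0.24989/0.055223 = -4.525.

z = -4.525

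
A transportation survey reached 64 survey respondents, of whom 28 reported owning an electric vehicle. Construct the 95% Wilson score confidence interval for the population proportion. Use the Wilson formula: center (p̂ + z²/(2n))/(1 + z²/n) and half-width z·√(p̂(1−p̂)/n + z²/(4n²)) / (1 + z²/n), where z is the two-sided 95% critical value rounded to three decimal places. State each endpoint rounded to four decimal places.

(0.3229, 0.5591)

Here p̂ = 28/64 = 0.43750 and z = 1.960 (z² = 3.841600).
1 + z²/n = 1.060025.
Center = (0.43750 + 0.030012)/1.060025 = 0.44104.
Radicand: p̂(1−p̂)/n + z²/(4n²) = 0.003845215 + 0.000234473 = 0.004079688.
Half-width = 1.960·√0.004079688/1.060025 = 0.11810.
CI: 0.44104 ± 0.11810 = (0.3229, 0.5591).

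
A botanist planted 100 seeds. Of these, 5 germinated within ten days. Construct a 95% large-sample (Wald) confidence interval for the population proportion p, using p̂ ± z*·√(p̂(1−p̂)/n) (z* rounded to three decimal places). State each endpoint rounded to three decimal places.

(0.007, 0.093)

With x = 5 successes in n = 100, p̂ = 0.05000.
SE(p̂) = √(0.05000·0.95000/100) = 0.021794.
The 95% critical value is z* = 1.960.
Margin = 1.960·0.021794 = 0.04272.
CI: 0.05000 ± 0.04272 = (0.007, 0.093).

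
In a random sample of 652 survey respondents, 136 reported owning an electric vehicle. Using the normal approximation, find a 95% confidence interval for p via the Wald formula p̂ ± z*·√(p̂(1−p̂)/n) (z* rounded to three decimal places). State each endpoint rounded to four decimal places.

Sample proportion p̂ = 136/652 = 0.20859.
SE(p̂) = √(0.20859·0.79141/652) = 0.015912.
The 95% critical value is z* = 1.960.
Margin = 1.960·0.015912 = 0.03119.
Interval: 0.20859 ± 0.03119 → (0.1774, 0.2398).

(0.1774, 0.2398)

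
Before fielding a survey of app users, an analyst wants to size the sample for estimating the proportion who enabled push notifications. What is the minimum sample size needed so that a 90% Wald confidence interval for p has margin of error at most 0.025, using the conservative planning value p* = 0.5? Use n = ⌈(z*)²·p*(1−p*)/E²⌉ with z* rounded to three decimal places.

The 90% critical value is z* = 1.645.
p*(1−p*) = 0.50·0.50 = 0.2500.
(z*)²·p*(1−p*)/E² = 2.706025·0.2500/0.000625 = 1082.410.
⌈1082.410⌉ = 1083.

n = 1083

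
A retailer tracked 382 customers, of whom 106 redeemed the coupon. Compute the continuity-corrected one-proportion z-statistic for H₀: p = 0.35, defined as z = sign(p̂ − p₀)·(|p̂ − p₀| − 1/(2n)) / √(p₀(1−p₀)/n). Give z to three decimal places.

z = -2.918

p̂ = 106/382 = 0.27749. p̂ − p₀ = -0.072513.
1/(2n) = 0.001309.
Corrected numerator: |-0.072513| − 0.001309 = 0.071204.
Under H₀, SE = √(p₀(1−p₀)/n) = √(0.35·0.65/382) = √0.000595550 = 0.024404.
z = −0.071204/0.024404 = -2.918.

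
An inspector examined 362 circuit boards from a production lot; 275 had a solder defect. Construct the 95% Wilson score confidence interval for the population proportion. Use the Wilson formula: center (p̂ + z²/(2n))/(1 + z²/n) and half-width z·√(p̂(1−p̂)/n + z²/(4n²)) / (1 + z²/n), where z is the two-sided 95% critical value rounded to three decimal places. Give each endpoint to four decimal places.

(0.7131, 0.8008)

p̂ = 275/362 = 0.75967; z = 1.960, so z² = 3.841600.
Denominator 1 + z²/n = 1 + 3.841600/362 = 1.010612.
Center = (0.75967 + 0.005306)/1.010612 = 0.75694.
Radicand: p̂(1−p̂)/n + z²/(4n²) = 0.000504343 + 0.000007329 = 0.000511672.
Half-width = z·√(radicand)/denom = 1.960·0.022620/1.010612 = 0.04387.
So the interval runs from 0.7131 to 0.8008.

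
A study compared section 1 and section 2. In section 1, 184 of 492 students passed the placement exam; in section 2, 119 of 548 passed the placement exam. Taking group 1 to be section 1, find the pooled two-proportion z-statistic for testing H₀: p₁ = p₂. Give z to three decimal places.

z = 5.557

p̂₁ = 184/492 = 0.37398, p̂₂ = 119/548 = 0.21715.
Pooled p̂ = (184+119)/(492+548) = 303/1040 = 0.29135.
SE = √[p̂(1−p̂)(1/n₁+1/n₂)] = √[0.29135·0.70865·(1/492+1/548)] ≈ 0.028221.
z = 0.15683/0.028221 = 5.557.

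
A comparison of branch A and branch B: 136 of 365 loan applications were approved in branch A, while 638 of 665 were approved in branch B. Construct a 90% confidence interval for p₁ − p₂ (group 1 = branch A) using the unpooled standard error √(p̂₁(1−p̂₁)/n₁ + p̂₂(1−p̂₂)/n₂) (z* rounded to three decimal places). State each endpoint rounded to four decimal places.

(-0.6303, -0.5433)

p̂₁ = 0.37260, p̂₂ = 0.95940, so the observed difference is -0.58680.
Unpooled SE = √(p̂₁(1−p̂₁)/n₁ + p̂₂(1−p̂₂)/n₂) = √(0.000640466 + 0.000058576) = 0.026439.
The 90% critical value is z* = 1.645. Margin of error = 0.04349.
Interval: -0.58680 ± 0.04349 → (-0.6303, -0.5433).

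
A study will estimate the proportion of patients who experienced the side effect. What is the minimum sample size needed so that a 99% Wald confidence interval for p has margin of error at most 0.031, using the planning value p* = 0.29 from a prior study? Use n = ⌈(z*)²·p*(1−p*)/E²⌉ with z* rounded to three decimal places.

For 99% confidence, z* = 2.576.
p*(1−p*) = 0.29·0.71 = 0.2059.
Required n before rounding: 6.635776 × 0.2059 / 0.031² = 1421.755.
Rounding up, n = 1422.

n = 1422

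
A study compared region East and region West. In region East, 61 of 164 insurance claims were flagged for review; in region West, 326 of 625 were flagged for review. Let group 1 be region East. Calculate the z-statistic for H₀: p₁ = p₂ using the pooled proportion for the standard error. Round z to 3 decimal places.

z = -3.412

p̂₁ = 61/164 = 0.37195, p̂₂ = 326/625 = 0.52160.
Pooling: p̂ = 387/789 = 0.49049.
SE = √[p̂(1−p̂)(1/n₁+1/n₂)] = √[0.49049·0.50951·(1/164+1/625)] ≈ 0.043860.
z = (p̂₁ − p̂₂)/SE = (0.37195 − 0.52160)/0.043860 = -0.14965/0.043860 = -3.412.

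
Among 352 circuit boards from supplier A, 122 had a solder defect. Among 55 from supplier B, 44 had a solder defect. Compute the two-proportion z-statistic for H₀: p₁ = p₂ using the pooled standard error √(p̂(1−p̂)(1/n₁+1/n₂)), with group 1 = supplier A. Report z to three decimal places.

Sample proportions: p̂₁ = 122/352 = 0.34659 and p̂₂ = 44/55 = 0.80000.
Pooled p̂ = (122+44)/(352+55) = 166/407 = 0.40786.
Pooled SE = √[0.2415107·0.02102273] ≈ 0.071255.
z = (p̂₁ − p̂₂)/SE = (0.34659 − 0.80000)/0.071255 = -0.45341/0.071255 = -6.363.

z = -6.363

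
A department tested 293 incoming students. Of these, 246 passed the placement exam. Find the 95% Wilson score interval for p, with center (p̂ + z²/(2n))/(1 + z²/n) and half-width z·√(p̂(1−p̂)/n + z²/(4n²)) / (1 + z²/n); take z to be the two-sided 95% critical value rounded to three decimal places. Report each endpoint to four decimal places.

p̂ = 246/293 = 0.83959; z = 1.960, so z² = 3.841600.
1 + z²/n = 1.013111.
Adjusted center: (0.83959 + z²/(2n))/1.013111 = 0.83520.
Radicand: p̂(1−p̂)/n + z²/(4n²) = 0.000459653 + 0.000011187 = 0.000470840.
Half-width = z·√(radicand)/denom = 1.960·0.021699/1.013111 = 0.04198.
CI: 0.83520 ± 0.04198 = (0.7932, 0.8772).

(0.7932, 0.8772)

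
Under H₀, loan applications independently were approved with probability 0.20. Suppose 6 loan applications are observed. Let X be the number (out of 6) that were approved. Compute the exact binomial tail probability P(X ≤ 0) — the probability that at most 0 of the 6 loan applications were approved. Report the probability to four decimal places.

P = 0.2621

X is binomial with n = 6 and p = 0.20.
P(X ≤ 0) = C(6,0)·0.20^0·0.80^6.
= 0.262144 = 0.2621.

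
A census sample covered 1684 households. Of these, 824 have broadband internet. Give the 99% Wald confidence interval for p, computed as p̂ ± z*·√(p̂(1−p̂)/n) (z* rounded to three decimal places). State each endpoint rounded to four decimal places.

(0.4579, 0.5207)

Sample proportion p̂ = 824/1684 = 0.48931.
SE = √(p̂(1−p̂)/n) = √(0.249886/1684) = 0.012181.
z* = 2.576 at the 99% level.
Margin of error: 2.576 × 0.012181 = 0.03138.
So the interval runs from 0.4579 to 0.5207.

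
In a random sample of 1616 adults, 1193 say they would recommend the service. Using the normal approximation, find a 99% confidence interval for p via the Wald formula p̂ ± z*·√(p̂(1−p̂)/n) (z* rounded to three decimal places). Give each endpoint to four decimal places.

p̂ = 1193/1616 = 0.73824.
SE(p̂) = √(0.73824·0.26176/1616) = 0.010935.
For 99% confidence, z* = 2.576.
Margin of error: 2.576 × 0.010935 = 0.02817.
Interval: 0.73824 ± 0.02817 → (0.7101, 0.7664).

(0.7101, 0.7664)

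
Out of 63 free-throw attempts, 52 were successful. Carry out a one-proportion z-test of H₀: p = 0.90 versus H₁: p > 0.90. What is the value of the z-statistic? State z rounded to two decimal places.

p̂ = 52/63 = 0.82540.
Null standard error: √(0.90·0.10/63) = √0.001428571 = 0.037796.
z = (0.82540 − 0.90)/0.037796 = -0.07460/0.037796 = -1.97.

z = -1.97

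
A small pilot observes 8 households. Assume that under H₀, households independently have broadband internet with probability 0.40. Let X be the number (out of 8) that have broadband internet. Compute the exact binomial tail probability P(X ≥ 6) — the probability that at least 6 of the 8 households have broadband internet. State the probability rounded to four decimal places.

X ~ Binomial(n=8, p=0.40).
P(X ≥ 6) = C(8,6)·0.40^6·0.60^2 + C(8,7)·0.40^7·0.60^1 + C(8,8)·0.40^8·0.60^0.
= 0.041288 + 0.007864 + 0.000655 = 0.0498.

P = 0.0498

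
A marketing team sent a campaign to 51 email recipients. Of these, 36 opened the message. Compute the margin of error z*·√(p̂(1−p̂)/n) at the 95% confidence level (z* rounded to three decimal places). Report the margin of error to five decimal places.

p̂ = 36/51 = 0.70588.
Standard error of p̂: √(0.207612/51) = √0.004070832 = 0.063803.
For 95% confidence, z* = 1.960.
So ME = 0.12505.

ME = 0.12505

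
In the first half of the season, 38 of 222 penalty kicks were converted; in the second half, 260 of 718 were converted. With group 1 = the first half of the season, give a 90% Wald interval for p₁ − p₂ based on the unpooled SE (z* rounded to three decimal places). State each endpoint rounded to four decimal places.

(-0.2419, -0.1400)

p̂₁ = 38/222 = 0.17117, p̂₂ = 260/718 = 0.36212; p̂₁ − p̂₂ = -0.19095.
Unpooled SE = √(p̂₁(1−p̂₁)/n₁ + p̂₂(1−p̂₂)/n₂) = √(0.000639061 + 0.000321711) = 0.030996.
For 90% confidence, z* = 1.645. Margin of error = 0.05099.
CI: -0.19095 ± 0.05099 = (-0.2419, -0.1400).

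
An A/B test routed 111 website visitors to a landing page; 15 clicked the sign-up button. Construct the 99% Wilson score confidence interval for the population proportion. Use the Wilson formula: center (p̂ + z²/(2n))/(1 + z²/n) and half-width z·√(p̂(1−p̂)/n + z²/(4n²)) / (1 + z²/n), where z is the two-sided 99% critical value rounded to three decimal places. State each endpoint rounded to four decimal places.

Here p̂ = 15/111 = 0.13514 and z = 2.576 (z² = 6.635776).
1 + z²/n = 1.059782.
Adjusted center: (0.13514 + z²/(2n))/1.059782 = 0.15572.
Radicand: p̂(1−p̂)/n + z²/(4n²) = 0.001052916 + 0.000134644 = 0.001187560.
Half-width = 2.576·√0.001187560/1.059782 = 0.08376.
So the interval runs from 0.0720 to 0.2395.

(0.0720, 0.2395)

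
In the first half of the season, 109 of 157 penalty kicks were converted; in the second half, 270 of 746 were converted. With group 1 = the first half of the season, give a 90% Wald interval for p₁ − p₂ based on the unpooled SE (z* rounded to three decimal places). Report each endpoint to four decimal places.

(0.2653, 0.3994)

p̂₁ = 109/157 = 0.69427, p̂₂ = 270/746 = 0.36193; p̂₁ − p̂₂ = 0.33234.
Unpooled SE = √(p̂₁(1−p̂₁)/n₁ + p̂₂(1−p̂₂)/n₂) = √(0.001351975 + 0.000309567) = 0.040762.
The 90% critical value is z* = 1.645. Margin of error = 0.06705.
Interval: 0.33234 ± 0.06705 → (0.2653, 0.3994).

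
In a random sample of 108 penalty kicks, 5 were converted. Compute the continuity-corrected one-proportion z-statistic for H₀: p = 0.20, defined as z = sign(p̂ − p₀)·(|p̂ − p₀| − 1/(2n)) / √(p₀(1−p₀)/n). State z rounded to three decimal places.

The sample proportion is 5/108 = 0.04630. p̂ − p₀ = -0.153704.
Continuity correction 1/(2n) = 1/216 = 0.004630.
Corrected numerator: |-0.153704| − 0.004630 = 0.149074.
Null standard error: √(0.20·0.80/108) = √0.001481481 = 0.038490.
z = −0.149074/0.038490 = -3.873.

z = -3.873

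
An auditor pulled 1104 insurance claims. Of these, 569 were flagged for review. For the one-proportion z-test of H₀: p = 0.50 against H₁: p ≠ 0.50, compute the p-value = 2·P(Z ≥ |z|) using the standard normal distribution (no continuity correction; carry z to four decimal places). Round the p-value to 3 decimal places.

With x = 569 successes in n = 1104, p̂ = 0.51540.
SE₀ = √(0.50·0.50/1104) = 0.015048.
Test statistic (full precision, shown to 4 dp): z = (569/1104 − 0.50)/SE₀ ≈ 1.0233.
From the standard normal, 2·P(Z ≥ |z|) = 0.306.

p-value = 0.306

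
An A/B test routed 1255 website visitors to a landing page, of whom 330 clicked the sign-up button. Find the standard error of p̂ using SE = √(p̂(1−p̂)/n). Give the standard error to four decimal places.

With x = 330 successes in n = 1255, p̂ = 0.26295.
p̂(1−p̂) = 0.26295·0.73705 = 0.193807.
Dividing by n and taking the root: √0.000154428 = 0.0124.

SE = 0.0124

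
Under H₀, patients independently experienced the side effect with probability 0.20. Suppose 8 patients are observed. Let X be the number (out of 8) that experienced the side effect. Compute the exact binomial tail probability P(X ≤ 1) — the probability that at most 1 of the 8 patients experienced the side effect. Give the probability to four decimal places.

P = 0.5033

X is binomial with n = 8 and p = 0.20.
P(X ≤ 1) = C(8,0)·0.20^0·0.80^8 + C(8,1)·0.20^1·0.80^7.
= 0.167772 + 0.335544 = 0.5033.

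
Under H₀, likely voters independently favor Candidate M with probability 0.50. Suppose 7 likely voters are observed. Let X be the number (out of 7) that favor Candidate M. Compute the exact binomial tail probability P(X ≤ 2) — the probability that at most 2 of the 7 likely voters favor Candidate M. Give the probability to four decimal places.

P = 0.2266

X is binomial with n = 7 and p = 0.50.
P(X ≤ 2) = C(7,0)·0.50^0·0.50^7 + C(7,1)·0.50^1·0.50^6 + C(7,2)·0.50^2·0.50^5.
= 0.007812 + 0.054688 + 0.164062 = 0.2266.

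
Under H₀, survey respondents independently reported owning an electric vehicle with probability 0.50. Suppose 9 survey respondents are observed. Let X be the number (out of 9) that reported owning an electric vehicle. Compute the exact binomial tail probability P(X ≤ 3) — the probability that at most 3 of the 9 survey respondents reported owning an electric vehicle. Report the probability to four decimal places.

X is binomial with n = 9 and p = 0.50.
P(X ≤ 3) = C(9,0)·0.50^0·0.50^9 + C(9,1)·0.50^1·0.50^8 + C(9,2)·0.50^2·0.50^7 + C(9,3)·0.50^3·0.50^6.
= 0.001953 + 0.017578 + 0.070312 + 0.164062 = 0.2539.

P = 0.2539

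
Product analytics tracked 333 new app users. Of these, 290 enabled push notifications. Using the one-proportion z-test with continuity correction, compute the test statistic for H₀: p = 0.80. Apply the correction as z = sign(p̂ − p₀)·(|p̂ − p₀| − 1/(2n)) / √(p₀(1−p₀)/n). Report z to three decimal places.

The sample proportion is 290/333 = 0.87087. p̂ − p₀ = 0.070871.
Continuity correction 1/(2n) = 1/666 = 0.001502.
Corrected numerator: |0.070871| − 0.001502 = 0.069369.
Under H₀, SE = √(p₀(1−p₀)/n) = √(0.80·0.20/333) = √0.000480480 = 0.021920.
z = (+)0.069369/0.021920 = 3.165.

z = 3.165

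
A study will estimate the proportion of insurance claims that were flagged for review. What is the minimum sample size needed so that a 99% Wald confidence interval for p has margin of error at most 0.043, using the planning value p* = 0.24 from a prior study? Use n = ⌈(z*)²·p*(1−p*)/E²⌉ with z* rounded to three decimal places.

n = 655

For 99% confidence, z* = 2.576.
p*(1−p*) = 0.1824.
Required n before rounding: 6.635776 × 0.1824 / 0.043² = 654.605.
⌈654.605⌉ = 655.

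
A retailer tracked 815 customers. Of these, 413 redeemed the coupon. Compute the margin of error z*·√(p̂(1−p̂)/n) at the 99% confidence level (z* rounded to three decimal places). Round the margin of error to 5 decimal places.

p̂ = 413/815 = 0.50675.
SE(p̂) = √(0.50675·0.49325/815) = 0.017513.
For 99% confidence, z* = 2.576.
Margin of error = z*·SE = 2.576 × 0.017513 = 0.04511.

ME = 0.04511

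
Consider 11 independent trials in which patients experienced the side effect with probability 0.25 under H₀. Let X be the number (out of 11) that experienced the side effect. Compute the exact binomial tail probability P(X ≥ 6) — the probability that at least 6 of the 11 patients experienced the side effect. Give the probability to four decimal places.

X is binomial with n = 11 and p = 0.25.
P(X ≥ 6) = Σ_{j=6}^{11} C(11,j)·0.25^j·0.75^{11−j}.
= 0.026766 + 0.006373 + 0.001062 + 0.000118 + 0.000008 + 0.000000 = 0.0343.

P = 0.0343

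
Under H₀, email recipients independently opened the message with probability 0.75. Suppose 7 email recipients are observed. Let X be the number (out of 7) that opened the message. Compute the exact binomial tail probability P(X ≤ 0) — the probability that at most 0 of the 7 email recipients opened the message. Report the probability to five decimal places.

P = 0.00006

X ~ Binomial(n=7, p=0.75).
P(X ≤ 0) = C(7,0)·0.75^0·0.25^7.
= 0.000061 = 0.00006.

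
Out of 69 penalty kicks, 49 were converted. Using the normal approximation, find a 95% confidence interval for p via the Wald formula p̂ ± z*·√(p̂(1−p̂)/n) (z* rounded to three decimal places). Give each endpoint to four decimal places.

(0.6031, 0.8172)

Sample proportion p̂ = 49/69 = 0.71014.
Standard error of p̂: √(0.205839/69) = √0.002983175 = 0.054618.
For 95% confidence, z* = 1.960.
Margin of error: 1.960 × 0.054618 = 0.10705.
CI: 0.71014 ± 0.10705 = (0.6031, 0.8172).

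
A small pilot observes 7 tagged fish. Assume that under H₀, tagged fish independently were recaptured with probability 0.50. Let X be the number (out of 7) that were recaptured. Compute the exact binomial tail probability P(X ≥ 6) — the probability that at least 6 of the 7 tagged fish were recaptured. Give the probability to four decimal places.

P = 0.0625

X is binomial with n = 7 and p = 0.50.
P(X ≥ 6) = C(7,6)·0.50^6·0.50^1 + C(7,7)·0.50^7·0.50^0.
= 0.054688 + 0.007812 = 0.0625.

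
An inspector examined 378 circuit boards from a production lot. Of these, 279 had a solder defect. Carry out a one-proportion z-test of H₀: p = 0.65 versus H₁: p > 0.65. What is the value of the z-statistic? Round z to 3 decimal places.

z = 3.591

With x = 279 successes in n = 378, p̂ = 0.73810.
Under H₀, SE = √(p₀(1−p₀)/n) = √(0.65·0.35/378) = √0.000601852 = 0.024533.
z = (p̂ − p₀)/SE = (0.73810 − 0.65)/0.024533 = 3.591.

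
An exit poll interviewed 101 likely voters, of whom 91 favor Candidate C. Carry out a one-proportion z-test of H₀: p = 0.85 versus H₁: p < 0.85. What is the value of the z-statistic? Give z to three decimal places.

The sample proportion is 91/101 = 0.90099.
Null standard error: √(0.85·0.15/101) = √0.001262376 = 0.035530.
z = (p̂ − p₀)/SE = (0.90099 − 0.85)/0.035530 = 1.435.

z = 1.435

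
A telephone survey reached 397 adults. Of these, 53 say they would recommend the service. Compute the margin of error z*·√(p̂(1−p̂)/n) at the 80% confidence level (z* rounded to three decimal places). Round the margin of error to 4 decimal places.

ME = 0.0219

With x = 53 successes in n = 397, p̂ = 0.13350.
SE = √(p̂(1−p̂)/n) = √(0.115679/397) = 0.017070.
z* = 1.282 at the 80% level.
Margin of error = z*·SE = 1.282 × 0.017070 = 0.0219.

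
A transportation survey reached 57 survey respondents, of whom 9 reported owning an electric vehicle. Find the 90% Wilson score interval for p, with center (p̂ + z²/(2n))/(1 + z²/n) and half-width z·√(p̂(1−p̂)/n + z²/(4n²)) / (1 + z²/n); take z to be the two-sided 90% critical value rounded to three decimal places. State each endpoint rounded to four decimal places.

p̂ = 9/57 = 0.15789; z = 1.645, so z² = 2.706025.
1 + z²/n = 1.047474.
Center = (0.15789 + 0.023737)/1.047474 = 0.17340.
Radicand: p̂(1−p̂)/n + z²/(4n²) = 0.002332702 + 0.000208220 = 0.002540922.
Half-width = 1.645·√0.002540922/1.047474 = 0.07916.
So the interval runs from 0.0942 to 0.2526.

(0.0942, 0.2526)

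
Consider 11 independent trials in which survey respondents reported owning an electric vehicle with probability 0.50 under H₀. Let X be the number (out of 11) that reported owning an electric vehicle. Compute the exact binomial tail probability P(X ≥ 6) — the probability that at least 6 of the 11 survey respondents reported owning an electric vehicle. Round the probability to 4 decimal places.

X ~ Binomial(n=11, p=0.50).
P(X ≥ 6) = Σ_{j=6}^{11} C(11,j)·0.50^j·0.50^{11−j}.
= 0.225586 + 0.161133 + 0.080566 + 0.026855 + 0.005371 + 0.000488 = 0.5000.

P = 0.5000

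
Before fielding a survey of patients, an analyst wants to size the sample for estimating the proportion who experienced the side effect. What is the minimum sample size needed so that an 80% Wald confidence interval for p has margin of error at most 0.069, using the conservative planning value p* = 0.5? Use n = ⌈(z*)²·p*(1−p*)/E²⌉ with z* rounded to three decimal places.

For 80% confidence, z* = 1.282.
p*(1−p*) = 0.50·0.50 = 0.2500.
(z*)²·p*(1−p*)/E² = 1.643524·0.2500/0.004761 = 86.301.
Rounding up, n = 87.

n = 87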